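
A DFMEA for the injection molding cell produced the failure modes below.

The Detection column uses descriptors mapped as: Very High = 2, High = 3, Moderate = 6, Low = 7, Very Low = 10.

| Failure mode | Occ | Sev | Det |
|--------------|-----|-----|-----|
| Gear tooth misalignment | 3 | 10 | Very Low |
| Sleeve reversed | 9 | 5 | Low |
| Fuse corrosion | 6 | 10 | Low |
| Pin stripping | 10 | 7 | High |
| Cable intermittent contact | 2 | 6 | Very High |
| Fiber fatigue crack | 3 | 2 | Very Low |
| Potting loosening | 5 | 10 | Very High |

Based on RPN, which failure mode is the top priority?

RPN = Severity × Occurrence × Detection:
  Gear tooth misalignment: 10 × 3 × 10 = 300
  Sleeve reversed: 5 × 9 × 7 = 315
  Fuse corrosion: 10 × 6 × 7 = 420
  Pin stripping: 7 × 10 × 3 = 210
  Cable intermittent contact: 6 × 2 × 2 = 24
  Fiber fatigue crack: 2 × 3 × 10 = 60
  Potting loosening: 10 × 5 × 2 = 100
Highest RPN is 420 → Fuse corrosion.

Fuse corrosion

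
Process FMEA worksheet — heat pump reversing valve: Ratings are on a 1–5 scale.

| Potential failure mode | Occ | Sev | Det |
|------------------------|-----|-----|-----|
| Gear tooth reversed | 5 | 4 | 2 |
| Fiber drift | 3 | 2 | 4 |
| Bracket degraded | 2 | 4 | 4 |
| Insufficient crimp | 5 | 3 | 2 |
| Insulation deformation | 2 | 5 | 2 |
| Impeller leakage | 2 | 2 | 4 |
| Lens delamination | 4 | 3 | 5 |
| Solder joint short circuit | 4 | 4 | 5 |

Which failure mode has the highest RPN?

Solder joint short circuit

RPN = Severity × Occurrence × Detection:
  Gear tooth reversed: 4 × 5 × 2 = 40
  Fiber drift: 2 × 3 × 4 = 24
  Bracket degraded: 4 × 2 × 4 = 32
  Insufficient crimp: 3 × 5 × 2 = 30
  Insulation deformation: 5 × 2 × 2 = 20
  Impeller leakage: 2 × 2 × 4 = 16
  Lens delamination: 3 × 4 × 5 = 60
  Solder joint short circuit: 4 × 4 × 5 = 80
Highest RPN is 80 → Solder joint short circuit.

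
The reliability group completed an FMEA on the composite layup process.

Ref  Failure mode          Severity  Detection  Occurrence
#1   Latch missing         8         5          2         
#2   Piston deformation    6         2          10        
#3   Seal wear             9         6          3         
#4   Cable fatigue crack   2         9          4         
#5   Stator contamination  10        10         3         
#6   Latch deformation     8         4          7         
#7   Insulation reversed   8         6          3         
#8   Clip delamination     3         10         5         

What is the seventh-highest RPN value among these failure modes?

RPN = Severity × Occurrence × Detection:
  #1: 8 × 2 × 5 = 80
  #2: 6 × 10 × 2 = 120
  #3: 9 × 3 × 6 = 162
  #4: 2 × 4 × 9 = 72
  #5: 10 × 3 × 10 = 300
  #6: 8 × 7 × 4 = 224
  #7: 8 × 3 × 6 = 144
  #8: 3 × 5 × 10 = 150
Sorted descending: 300, 224, 162, 150, 144, 120, 80, 72.
The seventh-highest RPN is 80 (#1).

80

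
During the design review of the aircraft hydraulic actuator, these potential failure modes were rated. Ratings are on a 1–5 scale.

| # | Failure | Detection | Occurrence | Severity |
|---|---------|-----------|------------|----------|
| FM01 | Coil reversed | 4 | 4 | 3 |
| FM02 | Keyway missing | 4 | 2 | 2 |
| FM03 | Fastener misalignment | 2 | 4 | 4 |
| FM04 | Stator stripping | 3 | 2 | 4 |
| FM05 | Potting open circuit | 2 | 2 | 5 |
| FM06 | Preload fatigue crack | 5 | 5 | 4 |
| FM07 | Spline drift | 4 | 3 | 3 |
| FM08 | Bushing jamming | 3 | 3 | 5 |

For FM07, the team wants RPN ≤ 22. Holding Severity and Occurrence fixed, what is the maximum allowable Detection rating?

FM07: S=3, O=3, D=4 → current RPN = 36.
Fixed product = 9. Need 9 × D ≤ 22, so D ≤ 22/9 = 2.44.
Maximum integer Detection rating = 2 (gives RPN 18; D=3 would give 27 > 22).

2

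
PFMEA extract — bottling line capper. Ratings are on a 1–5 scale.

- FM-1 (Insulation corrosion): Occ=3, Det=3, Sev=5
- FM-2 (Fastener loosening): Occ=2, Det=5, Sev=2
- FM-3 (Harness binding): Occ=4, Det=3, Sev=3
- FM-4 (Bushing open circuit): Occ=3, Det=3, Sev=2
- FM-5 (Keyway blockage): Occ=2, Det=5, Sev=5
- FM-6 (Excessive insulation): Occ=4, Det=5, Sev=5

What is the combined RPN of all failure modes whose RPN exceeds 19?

RPN = Severity × Occurrence × Detection:
  FM-1: 5 × 3 × 3 = 45
  FM-2: 2 × 2 × 5 = 20
  FM-3: 3 × 4 × 3 = 36
  FM-4: 2 × 3 × 3 = 18
  FM-5: 5 × 2 × 5 = 50
  FM-6: 5 × 4 × 5 = 100
RPN > 19: FM-1 (45), FM-2 (20), FM-3 (36), FM-5 (50), FM-6 (100).
Sum: 45 + 20 + 36 + 50 + 100 = 251.

251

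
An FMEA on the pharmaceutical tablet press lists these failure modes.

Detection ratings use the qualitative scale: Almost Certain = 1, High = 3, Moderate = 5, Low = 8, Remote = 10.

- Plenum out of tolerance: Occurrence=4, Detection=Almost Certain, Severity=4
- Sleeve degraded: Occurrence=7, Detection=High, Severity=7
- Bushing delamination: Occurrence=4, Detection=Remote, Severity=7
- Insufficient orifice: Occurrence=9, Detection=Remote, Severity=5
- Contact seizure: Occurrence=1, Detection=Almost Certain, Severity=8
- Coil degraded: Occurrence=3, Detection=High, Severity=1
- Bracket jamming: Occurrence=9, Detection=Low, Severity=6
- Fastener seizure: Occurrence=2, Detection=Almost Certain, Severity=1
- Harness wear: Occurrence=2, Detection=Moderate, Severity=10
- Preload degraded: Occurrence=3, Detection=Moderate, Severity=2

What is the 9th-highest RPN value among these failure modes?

8

RPN = Severity × Occurrence × Detection:
  Plenum out of tolerance: 4 × 4 × 1 = 16
  Sleeve degraded: 7 × 7 × 3 = 147
  Bushing delamination: 7 × 4 × 10 = 280
  Insufficient orifice: 5 × 9 × 10 = 450
  Contact seizure: 8 × 1 × 1 = 8
  Coil degraded: 1 × 3 × 3 = 9
  Bracket jamming: 6 × 9 × 8 = 432
  Fastener seizure: 1 × 2 × 1 = 2
  Harness wear: 10 × 2 × 5 = 100
  Preload degraded: 2 × 3 × 5 = 30
Sorted descending: 450, 432, 280, 147, 100, 30, 16, 9, 8, 2.
The 9th-highest RPN is 8 (Contact seizure).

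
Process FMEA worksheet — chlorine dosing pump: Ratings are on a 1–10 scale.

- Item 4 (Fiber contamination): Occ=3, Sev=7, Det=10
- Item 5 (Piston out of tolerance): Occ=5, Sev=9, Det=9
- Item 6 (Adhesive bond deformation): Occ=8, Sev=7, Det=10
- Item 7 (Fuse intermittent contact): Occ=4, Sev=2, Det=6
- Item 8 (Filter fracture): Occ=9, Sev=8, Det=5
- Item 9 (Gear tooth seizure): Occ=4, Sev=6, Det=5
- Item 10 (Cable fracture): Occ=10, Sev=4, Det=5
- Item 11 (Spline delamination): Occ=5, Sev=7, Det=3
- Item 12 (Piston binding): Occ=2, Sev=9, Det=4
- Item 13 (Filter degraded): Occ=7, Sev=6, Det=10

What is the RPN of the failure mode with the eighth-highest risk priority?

105

RPN = Severity × Occurrence × Detection:
  Item 4: 7 × 3 × 10 = 210
  Item 5: 9 × 5 × 9 = 405
  Item 6: 7 × 8 × 10 = 560
  Item 7: 2 × 4 × 6 = 48
  Item 8: 8 × 9 × 5 = 360
  Item 9: 6 × 4 × 5 = 120
  Item 10: 4 × 10 × 5 = 200
  Item 11: 7 × 5 × 3 = 105
  Item 12: 9 × 2 × 4 = 72
  Item 13: 6 × 7 × 10 = 420
Sorted descending: 560, 420, 405, 360, 210, 200, 120, 105, 72, 48.
The eighth-highest RPN is 105 (Item 11).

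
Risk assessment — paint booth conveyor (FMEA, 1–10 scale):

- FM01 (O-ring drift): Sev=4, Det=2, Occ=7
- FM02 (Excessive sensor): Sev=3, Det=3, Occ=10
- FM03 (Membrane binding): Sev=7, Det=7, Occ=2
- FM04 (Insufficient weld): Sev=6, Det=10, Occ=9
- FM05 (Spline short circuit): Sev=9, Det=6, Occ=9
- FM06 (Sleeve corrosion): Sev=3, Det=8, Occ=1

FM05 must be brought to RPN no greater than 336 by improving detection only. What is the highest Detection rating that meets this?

4

FM05: S=9, O=9, D=6 → current RPN = 486.
Fixed product = 81. Need 81 × D ≤ 336, so D ≤ 336/81 = 4.15.
Maximum integer Detection rating = 4 (gives RPN 324; D=5 would give 405 > 336).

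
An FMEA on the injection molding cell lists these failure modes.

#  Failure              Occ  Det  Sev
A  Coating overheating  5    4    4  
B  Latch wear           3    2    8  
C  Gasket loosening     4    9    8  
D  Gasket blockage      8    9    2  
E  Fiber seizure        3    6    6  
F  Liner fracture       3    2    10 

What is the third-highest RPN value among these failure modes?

108

RPN = Severity × Occurrence × Detection:
  A: 4 × 5 × 4 = 80
  B: 8 × 3 × 2 = 48
  C: 8 × 4 × 9 = 288
  D: 2 × 8 × 9 = 144
  E: 6 × 3 × 6 = 108
  F: 10 × 3 × 2 = 60
Sorted descending: 288, 144, 108, 80, 60, 48.
The third-highest RPN is 108 (E).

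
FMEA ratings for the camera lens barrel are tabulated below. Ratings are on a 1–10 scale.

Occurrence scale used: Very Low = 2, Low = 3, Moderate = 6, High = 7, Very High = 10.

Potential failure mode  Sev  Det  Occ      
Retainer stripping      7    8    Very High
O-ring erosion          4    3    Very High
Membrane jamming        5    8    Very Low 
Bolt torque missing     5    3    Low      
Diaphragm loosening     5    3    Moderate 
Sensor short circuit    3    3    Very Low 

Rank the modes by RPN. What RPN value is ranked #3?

RPN = Severity × Occurrence × Detection:
  Retainer stripping: 7 × 10 × 8 = 560
  O-ring erosion: 4 × 10 × 3 = 120
  Membrane jamming: 5 × 2 × 8 = 80
  Bolt torque missing: 5 × 3 × 3 = 45
  Diaphragm loosening: 5 × 6 × 3 = 90
  Sensor short circuit: 3 × 2 × 3 = 18
Sorted descending: 560, 120, 90, 80, 45, 18.
The third-highest RPN is 90 (Diaphragm loosening).

90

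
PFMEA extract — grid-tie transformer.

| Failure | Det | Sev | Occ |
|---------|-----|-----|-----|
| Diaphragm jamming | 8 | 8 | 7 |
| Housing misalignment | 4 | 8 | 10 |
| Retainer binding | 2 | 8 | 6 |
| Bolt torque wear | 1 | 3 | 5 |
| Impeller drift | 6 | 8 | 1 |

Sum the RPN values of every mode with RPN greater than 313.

RPN = Severity × Occurrence × Detection:
  Diaphragm jamming: 8 × 7 × 8 = 448
  Housing misalignment: 8 × 10 × 4 = 320
  Retainer binding: 8 × 6 × 2 = 96
  Bolt torque wear: 3 × 5 × 1 = 15
  Impeller drift: 8 × 1 × 6 = 48
RPN > 313: Diaphragm jamming (448), Housing misalignment (320).
Sum: 448 + 320 = 768.

768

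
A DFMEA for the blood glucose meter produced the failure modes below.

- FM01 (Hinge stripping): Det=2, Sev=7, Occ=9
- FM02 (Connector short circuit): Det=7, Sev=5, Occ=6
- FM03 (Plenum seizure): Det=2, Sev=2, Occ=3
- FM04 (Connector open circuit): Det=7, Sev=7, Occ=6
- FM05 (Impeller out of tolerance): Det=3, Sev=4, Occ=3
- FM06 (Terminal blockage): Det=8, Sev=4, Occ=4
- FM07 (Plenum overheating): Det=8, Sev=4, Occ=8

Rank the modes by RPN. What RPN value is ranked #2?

RPN = Severity × Occurrence × Detection:
  FM01: 7 × 9 × 2 = 126
  FM02: 5 × 6 × 7 = 210
  FM03: 2 × 3 × 2 = 12
  FM04: 7 × 6 × 7 = 294
  FM05: 4 × 3 × 3 = 36
  FM06: 4 × 4 × 8 = 128
  FM07: 4 × 8 × 8 = 256
Sorted descending: 294, 256, 210, 128, 126, 36, 12.
The second-highest RPN is 256 (FM07).

256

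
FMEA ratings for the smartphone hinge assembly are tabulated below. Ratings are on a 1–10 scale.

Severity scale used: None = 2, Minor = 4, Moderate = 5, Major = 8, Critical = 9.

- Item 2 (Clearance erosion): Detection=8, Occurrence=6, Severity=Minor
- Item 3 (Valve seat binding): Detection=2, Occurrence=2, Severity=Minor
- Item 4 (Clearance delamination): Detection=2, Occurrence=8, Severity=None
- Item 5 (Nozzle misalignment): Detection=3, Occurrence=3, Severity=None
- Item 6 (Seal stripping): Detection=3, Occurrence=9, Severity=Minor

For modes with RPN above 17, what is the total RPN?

RPN = Severity × Occurrence × Detection:
  Item 2: 4 × 6 × 8 = 192
  Item 3: 4 × 2 × 2 = 16
  Item 4: 2 × 8 × 2 = 32
  Item 5: 2 × 3 × 3 = 18
  Item 6: 4 × 9 × 3 = 108
RPN > 17: Item 2 (192), Item 4 (32), Item 5 (18), Item 6 (108).
Sum: 192 + 32 + 18 + 108 = 350.

350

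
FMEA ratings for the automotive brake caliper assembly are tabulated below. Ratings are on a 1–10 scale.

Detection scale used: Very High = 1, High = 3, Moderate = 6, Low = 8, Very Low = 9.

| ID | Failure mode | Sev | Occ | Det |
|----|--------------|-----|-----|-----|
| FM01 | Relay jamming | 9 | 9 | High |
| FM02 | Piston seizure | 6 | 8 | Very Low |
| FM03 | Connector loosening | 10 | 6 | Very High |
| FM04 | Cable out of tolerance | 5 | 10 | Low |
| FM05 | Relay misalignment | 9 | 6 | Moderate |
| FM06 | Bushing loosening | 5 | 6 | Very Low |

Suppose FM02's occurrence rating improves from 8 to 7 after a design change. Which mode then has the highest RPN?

FM04

RPN = Severity × Occurrence × Detection:
  FM01: 9 × 9 × 3 = 243
  FM02: 6 × 8 × 9 = 432
  FM03: 10 × 6 × 1 = 60
  FM04: 5 × 10 × 8 = 400
  FM05: 9 × 6 × 6 = 324
  FM06: 5 × 6 × 9 = 270
After action: FM02 → 6 × 7 × 9 = 378.
Revised RPNs: FM04=400, FM02=378, FM05=324, FM06=270, FM01=243, FM03=60.
Highest is now FM04 (400).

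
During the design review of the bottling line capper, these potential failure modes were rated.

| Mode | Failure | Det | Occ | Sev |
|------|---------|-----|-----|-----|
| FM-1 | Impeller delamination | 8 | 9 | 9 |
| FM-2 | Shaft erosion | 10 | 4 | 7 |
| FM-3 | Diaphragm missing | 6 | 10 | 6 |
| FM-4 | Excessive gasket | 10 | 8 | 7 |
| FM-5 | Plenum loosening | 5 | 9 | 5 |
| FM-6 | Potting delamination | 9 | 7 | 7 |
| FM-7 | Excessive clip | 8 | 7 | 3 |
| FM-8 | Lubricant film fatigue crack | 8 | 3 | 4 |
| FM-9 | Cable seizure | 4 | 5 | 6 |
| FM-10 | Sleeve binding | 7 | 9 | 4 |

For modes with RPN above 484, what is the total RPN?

1208

RPN = Severity × Occurrence × Detection:
  FM-1: 9 × 9 × 8 = 648
  FM-2: 7 × 4 × 10 = 280
  FM-3: 6 × 10 × 6 = 360
  FM-4: 7 × 8 × 10 = 560
  FM-5: 5 × 9 × 5 = 225
  FM-6: 7 × 7 × 9 = 441
  FM-7: 3 × 7 × 8 = 168
  FM-8: 4 × 3 × 8 = 96
  FM-9: 6 × 5 × 4 = 120
  FM-10: 4 × 9 × 7 = 252
RPN > 484: FM-1 (648), FM-4 (560).
Sum: 648 + 560 = 1208.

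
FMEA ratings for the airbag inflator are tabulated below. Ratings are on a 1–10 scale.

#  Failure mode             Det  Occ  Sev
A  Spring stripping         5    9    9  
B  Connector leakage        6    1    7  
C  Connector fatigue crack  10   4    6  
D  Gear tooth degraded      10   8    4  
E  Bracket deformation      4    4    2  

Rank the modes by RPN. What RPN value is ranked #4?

RPN = Severity × Occurrence × Detection:
  A: 9 × 9 × 5 = 405
  B: 7 × 1 × 6 = 42
  C: 6 × 4 × 10 = 240
  D: 4 × 8 × 10 = 320
  E: 2 × 4 × 4 = 32
Sorted descending: 405, 320, 240, 42, 32.
The fourth-highest RPN is 42 (B).

42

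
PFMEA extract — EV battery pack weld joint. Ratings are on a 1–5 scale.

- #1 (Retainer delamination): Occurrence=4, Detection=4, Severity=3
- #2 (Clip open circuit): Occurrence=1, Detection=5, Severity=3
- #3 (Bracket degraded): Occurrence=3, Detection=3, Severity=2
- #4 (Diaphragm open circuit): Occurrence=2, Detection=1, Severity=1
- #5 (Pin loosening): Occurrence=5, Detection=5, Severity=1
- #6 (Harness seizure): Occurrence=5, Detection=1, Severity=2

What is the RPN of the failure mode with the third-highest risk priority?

18

RPN = Severity × Occurrence × Detection:
  #1: 3 × 4 × 4 = 48
  #2: 3 × 1 × 5 = 15
  #3: 2 × 3 × 3 = 18
  #4: 1 × 2 × 1 = 2
  #5: 1 × 5 × 5 = 25
  #6: 2 × 5 × 1 = 10
Sorted descending: 48, 25, 18, 15, 10, 2.
The third-highest RPN is 18 (#3).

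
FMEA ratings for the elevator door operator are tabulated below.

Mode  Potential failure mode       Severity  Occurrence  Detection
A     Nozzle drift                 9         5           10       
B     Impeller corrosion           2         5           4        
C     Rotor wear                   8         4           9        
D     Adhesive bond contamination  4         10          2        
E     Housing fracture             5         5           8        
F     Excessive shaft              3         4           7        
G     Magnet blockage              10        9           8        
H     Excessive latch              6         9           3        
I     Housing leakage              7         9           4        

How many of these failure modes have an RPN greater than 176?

5

RPN = Severity × Occurrence × Detection:
  A: 9 × 5 × 10 = 450
  B: 2 × 5 × 4 = 40
  C: 8 × 4 × 9 = 288
  D: 4 × 10 × 2 = 80
  E: 5 × 5 × 8 = 200
  F: 3 × 4 × 7 = 84
  G: 10 × 9 × 8 = 720
  H: 6 × 9 × 3 = 162
  I: 7 × 9 × 4 = 252
Modes with RPN > 176: A (450), C (288), E (200), G (720), I (252) → 5.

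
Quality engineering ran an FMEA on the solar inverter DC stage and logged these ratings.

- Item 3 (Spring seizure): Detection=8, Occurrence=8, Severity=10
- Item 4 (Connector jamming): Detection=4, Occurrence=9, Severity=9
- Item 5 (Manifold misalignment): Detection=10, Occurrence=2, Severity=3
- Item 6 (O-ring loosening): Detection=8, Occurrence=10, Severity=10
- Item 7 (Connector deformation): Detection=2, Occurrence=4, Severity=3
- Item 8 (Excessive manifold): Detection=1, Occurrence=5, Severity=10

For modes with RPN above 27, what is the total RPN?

RPN = Severity × Occurrence × Detection:
  Item 3: 10 × 8 × 8 = 640
  Item 4: 9 × 9 × 4 = 324
  Item 5: 3 × 2 × 10 = 60
  Item 6: 10 × 10 × 8 = 800
  Item 7: 3 × 4 × 2 = 24
  Item 8: 10 × 5 × 1 = 50
RPN > 27: Item 3 (640), Item 4 (324), Item 5 (60), Item 6 (800), Item 8 (50).
Sum: 640 + 324 + 60 + 800 + 50 = 1874.

1874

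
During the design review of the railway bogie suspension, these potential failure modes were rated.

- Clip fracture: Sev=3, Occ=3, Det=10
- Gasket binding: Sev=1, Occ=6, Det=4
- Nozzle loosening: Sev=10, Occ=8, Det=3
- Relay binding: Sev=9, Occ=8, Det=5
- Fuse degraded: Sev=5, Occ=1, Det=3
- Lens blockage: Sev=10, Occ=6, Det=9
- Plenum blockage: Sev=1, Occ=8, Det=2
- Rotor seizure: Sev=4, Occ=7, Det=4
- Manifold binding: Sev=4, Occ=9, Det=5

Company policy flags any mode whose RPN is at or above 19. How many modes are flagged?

RPN = Severity × Occurrence × Detection:
  Clip fracture: 3 × 3 × 10 = 90
  Gasket binding: 1 × 6 × 4 = 24
  Nozzle loosening: 10 × 8 × 3 = 240
  Relay binding: 9 × 8 × 5 = 360
  Fuse degraded: 5 × 1 × 3 = 15
  Lens blockage: 10 × 6 × 9 = 540
  Plenum blockage: 1 × 8 × 2 = 16
  Rotor seizure: 4 × 7 × 4 = 112
  Manifold binding: 4 × 9 × 5 = 180
Modes with RPN ≥ 19: Clip fracture (90), Gasket binding (24), Nozzle loosening (240), Relay binding (360), Lens blockage (540), Rotor seizure (112), Manifold binding (180) → 7.

7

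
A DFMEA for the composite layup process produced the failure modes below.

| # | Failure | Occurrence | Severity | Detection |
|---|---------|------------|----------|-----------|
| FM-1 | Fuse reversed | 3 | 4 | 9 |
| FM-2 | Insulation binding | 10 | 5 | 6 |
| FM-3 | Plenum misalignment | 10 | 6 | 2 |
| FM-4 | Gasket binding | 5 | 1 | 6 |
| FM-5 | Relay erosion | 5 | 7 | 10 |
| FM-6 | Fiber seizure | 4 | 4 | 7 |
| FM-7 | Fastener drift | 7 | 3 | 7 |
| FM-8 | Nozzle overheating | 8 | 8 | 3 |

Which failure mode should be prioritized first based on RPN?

RPN = Severity × Occurrence × Detection:
  FM-1: 4 × 3 × 9 = 108
  FM-2: 5 × 10 × 6 = 300
  FM-3: 6 × 10 × 2 = 120
  FM-4: 1 × 5 × 6 = 30
  FM-5: 7 × 5 × 10 = 350
  FM-6: 4 × 4 × 7 = 112
  FM-7: 3 × 7 × 7 = 147
  FM-8: 8 × 8 × 3 = 192
Highest RPN is 350 → FM-5.

FM-5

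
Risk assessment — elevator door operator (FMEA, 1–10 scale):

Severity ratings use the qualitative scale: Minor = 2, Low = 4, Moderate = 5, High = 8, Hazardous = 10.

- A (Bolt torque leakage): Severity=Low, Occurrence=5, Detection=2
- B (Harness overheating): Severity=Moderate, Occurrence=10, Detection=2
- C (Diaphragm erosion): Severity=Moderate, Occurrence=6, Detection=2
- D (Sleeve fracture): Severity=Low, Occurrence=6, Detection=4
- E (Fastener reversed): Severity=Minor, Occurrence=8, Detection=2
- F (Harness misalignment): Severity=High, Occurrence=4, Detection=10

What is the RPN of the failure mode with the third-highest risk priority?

96

RPN = Severity × Occurrence × Detection:
  A: 4 × 5 × 2 = 40
  B: 5 × 10 × 2 = 100
  C: 5 × 6 × 2 = 60
  D: 4 × 6 × 4 = 96
  E: 2 × 8 × 2 = 32
  F: 8 × 4 × 10 = 320
Sorted descending: 320, 100, 96, 60, 40, 32.
The third-highest RPN is 96 (D).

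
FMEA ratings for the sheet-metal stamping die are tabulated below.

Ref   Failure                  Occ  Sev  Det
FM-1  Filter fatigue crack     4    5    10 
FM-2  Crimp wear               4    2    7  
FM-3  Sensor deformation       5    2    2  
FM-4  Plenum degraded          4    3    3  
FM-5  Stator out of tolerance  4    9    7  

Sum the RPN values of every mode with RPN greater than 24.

RPN = Severity × Occurrence × Detection:
  FM-1: 5 × 4 × 10 = 200
  FM-2: 2 × 4 × 7 = 56
  FM-3: 2 × 5 × 2 = 20
  FM-4: 3 × 4 × 3 = 36
  FM-5: 9 × 4 × 7 = 252
RPN > 24: FM-1 (200), FM-2 (56), FM-4 (36), FM-5 (252).
Sum: 200 + 56 + 36 + 252 = 544.

544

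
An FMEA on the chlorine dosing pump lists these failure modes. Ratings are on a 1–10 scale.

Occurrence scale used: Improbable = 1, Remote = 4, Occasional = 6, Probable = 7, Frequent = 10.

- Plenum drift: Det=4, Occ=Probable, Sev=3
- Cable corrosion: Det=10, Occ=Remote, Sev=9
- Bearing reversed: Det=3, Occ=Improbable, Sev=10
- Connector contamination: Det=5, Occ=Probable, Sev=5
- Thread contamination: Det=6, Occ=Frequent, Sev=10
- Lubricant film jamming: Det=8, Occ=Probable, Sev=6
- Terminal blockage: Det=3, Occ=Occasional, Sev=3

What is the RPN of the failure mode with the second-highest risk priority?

RPN = Severity × Occurrence × Detection:
  Plenum drift: 3 × 7 × 4 = 84
  Cable corrosion: 9 × 4 × 10 = 360
  Bearing reversed: 10 × 1 × 3 = 30
  Connector contamination: 5 × 7 × 5 = 175
  Thread contamination: 10 × 10 × 6 = 600
  Lubricant film jamming: 6 × 7 × 8 = 336
  Terminal blockage: 3 × 6 × 3 = 54
Sorted descending: 600, 360, 336, 175, 84, 54, 30.
The second-highest RPN is 360 (Cable corrosion).

360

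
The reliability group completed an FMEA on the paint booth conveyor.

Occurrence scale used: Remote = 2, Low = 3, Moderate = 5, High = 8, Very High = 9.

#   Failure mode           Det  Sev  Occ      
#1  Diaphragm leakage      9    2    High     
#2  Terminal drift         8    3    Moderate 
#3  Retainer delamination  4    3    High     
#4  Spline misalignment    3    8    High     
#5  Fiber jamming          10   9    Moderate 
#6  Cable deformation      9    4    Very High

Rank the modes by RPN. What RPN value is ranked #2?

324

RPN = Severity × Occurrence × Detection:
  #1: 2 × 8 × 9 = 144
  #2: 3 × 5 × 8 = 120
  #3: 3 × 8 × 4 = 96
  #4: 8 × 8 × 3 = 192
  #5: 9 × 5 × 10 = 450
  #6: 4 × 9 × 9 = 324
Sorted descending: 450, 324, 192, 144, 120, 96.
The second-highest RPN is 324 (#6).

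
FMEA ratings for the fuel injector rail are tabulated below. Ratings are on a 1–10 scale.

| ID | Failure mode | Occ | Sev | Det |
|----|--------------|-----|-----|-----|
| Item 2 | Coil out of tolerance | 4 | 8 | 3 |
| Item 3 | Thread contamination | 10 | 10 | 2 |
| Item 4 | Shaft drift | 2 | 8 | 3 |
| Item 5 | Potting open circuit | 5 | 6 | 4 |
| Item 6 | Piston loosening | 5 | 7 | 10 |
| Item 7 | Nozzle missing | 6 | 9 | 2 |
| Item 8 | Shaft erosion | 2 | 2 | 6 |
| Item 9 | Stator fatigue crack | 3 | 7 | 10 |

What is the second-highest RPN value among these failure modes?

210

RPN = Severity × Occurrence × Detection:
  Item 2: 8 × 4 × 3 = 96
  Item 3: 10 × 10 × 2 = 200
  Item 4: 8 × 2 × 3 = 48
  Item 5: 6 × 5 × 4 = 120
  Item 6: 7 × 5 × 10 = 350
  Item 7: 9 × 6 × 2 = 108
  Item 8: 2 × 2 × 6 = 24
  Item 9: 7 × 3 × 10 = 210
Sorted descending: 350, 210, 200, 120, 108, 96, 48, 24.
The second-highest RPN is 210 (Item 9).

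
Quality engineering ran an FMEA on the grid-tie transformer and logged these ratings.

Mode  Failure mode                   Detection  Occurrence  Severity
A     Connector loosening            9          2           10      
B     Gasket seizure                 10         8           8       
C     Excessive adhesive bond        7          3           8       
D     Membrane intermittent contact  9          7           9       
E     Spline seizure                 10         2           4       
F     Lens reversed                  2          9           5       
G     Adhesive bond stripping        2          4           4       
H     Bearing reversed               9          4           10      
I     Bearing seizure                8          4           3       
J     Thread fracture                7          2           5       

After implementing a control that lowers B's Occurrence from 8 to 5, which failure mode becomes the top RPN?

RPN = Severity × Occurrence × Detection:
  A: 10 × 2 × 9 = 180
  B: 8 × 8 × 10 = 640
  C: 8 × 3 × 7 = 168
  D: 9 × 7 × 9 = 567
  E: 4 × 2 × 10 = 80
  F: 5 × 9 × 2 = 90
  G: 4 × 4 × 2 = 32
  H: 10 × 4 × 9 = 360
  I: 3 × 4 × 8 = 96
  J: 5 × 2 × 7 = 70
After action: B → 8 × 5 × 10 = 400.
Revised RPNs: D=567, B=400, H=360, A=180, C=168, I=96, F=90, E=80, J=70, G=32.
Highest is now D (567).

D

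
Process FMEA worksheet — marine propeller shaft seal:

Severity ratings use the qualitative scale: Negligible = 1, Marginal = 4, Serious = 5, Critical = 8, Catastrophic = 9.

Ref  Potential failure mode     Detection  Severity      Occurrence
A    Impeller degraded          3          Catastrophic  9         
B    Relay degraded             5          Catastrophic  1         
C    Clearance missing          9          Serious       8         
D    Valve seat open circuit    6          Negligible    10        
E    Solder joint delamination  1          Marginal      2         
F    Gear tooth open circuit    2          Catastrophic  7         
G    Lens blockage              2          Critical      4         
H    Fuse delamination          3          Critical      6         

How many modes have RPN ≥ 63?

5

RPN = Severity × Occurrence × Detection:
  A: 9 × 9 × 3 = 243
  B: 9 × 1 × 5 = 45
  C: 5 × 8 × 9 = 360
  D: 1 × 10 × 6 = 60
  E: 4 × 2 × 1 = 8
  F: 9 × 7 × 2 = 126
  G: 8 × 4 × 2 = 64
  H: 8 × 6 × 3 = 144
Modes with RPN ≥ 63: A (243), C (360), F (126), G (64), H (144) → 5.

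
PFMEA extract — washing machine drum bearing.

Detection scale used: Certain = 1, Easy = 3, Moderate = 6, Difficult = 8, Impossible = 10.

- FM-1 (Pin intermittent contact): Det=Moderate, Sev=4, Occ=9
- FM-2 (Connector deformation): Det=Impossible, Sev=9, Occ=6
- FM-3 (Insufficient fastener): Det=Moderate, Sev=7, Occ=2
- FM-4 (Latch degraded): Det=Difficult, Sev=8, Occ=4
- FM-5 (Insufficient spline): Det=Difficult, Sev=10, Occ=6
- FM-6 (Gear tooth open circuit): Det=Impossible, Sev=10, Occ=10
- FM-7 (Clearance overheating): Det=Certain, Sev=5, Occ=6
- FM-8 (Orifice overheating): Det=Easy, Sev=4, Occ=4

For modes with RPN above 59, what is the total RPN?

RPN = Severity × Occurrence × Detection:
  FM-1: 4 × 9 × 6 = 216
  FM-2: 9 × 6 × 10 = 540
  FM-3: 7 × 2 × 6 = 84
  FM-4: 8 × 4 × 8 = 256
  FM-5: 10 × 6 × 8 = 480
  FM-6: 10 × 10 × 10 = 1000
  FM-7: 5 × 6 × 1 = 30
  FM-8: 4 × 4 × 3 = 48
RPN > 59: FM-1 (216), FM-2 (540), FM-3 (84), FM-4 (256), FM-5 (480), FM-6 (1000).
Sum: 216 + 540 + 84 + 256 + 480 + 1000 = 2576.

2576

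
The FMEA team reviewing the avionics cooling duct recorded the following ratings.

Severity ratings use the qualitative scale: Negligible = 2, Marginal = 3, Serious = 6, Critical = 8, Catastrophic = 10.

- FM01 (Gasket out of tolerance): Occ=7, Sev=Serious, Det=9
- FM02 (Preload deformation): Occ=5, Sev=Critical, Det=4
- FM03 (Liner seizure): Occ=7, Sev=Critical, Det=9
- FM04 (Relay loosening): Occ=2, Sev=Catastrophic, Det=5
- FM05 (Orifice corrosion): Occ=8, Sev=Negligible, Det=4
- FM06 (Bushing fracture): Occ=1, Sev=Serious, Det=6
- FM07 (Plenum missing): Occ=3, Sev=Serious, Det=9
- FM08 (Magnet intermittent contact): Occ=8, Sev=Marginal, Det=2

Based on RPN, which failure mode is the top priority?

FM03

RPN = Severity × Occurrence × Detection:
  FM01: 6 × 7 × 9 = 378
  FM02: 8 × 5 × 4 = 160
  FM03: 8 × 7 × 9 = 504
  FM04: 10 × 2 × 5 = 100
  FM05: 2 × 8 × 4 = 64
  FM06: 6 × 1 × 6 = 36
  FM07: 6 × 3 × 9 = 162
  FM08: 3 × 8 × 2 = 48
Highest RPN is 504 → FM03.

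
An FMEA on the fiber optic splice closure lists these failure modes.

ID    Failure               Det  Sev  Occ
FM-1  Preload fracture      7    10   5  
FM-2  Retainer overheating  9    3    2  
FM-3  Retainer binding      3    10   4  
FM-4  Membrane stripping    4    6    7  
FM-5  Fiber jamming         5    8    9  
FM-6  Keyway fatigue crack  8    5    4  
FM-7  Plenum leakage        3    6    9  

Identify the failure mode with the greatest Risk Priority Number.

RPN = Severity × Occurrence × Detection:
  FM-1: 10 × 5 × 7 = 350
  FM-2: 3 × 2 × 9 = 54
  FM-3: 10 × 4 × 3 = 120
  FM-4: 6 × 7 × 4 = 168
  FM-5: 8 × 9 × 5 = 360
  FM-6: 5 × 4 × 8 = 160
  FM-7: 6 × 9 × 3 = 162
Highest RPN is 360 → FM-5.

FM-5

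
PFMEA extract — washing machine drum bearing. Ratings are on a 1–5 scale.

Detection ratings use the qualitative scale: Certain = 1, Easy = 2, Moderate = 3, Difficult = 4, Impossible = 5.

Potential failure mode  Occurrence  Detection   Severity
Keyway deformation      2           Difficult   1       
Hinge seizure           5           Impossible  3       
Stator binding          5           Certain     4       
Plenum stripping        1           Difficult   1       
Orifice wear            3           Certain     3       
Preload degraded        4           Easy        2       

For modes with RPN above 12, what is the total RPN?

RPN = Severity × Occurrence × Detection:
  Keyway deformation: 1 × 2 × 4 = 8
  Hinge seizure: 3 × 5 × 5 = 75
  Stator binding: 4 × 5 × 1 = 20
  Plenum stripping: 1 × 1 × 4 = 4
  Orifice wear: 3 × 3 × 1 = 9
  Preload degraded: 2 × 4 × 2 = 16
RPN > 12: Hinge seizure (75), Stator binding (20), Preload degraded (16).
Sum: 75 + 20 + 16 = 111.

111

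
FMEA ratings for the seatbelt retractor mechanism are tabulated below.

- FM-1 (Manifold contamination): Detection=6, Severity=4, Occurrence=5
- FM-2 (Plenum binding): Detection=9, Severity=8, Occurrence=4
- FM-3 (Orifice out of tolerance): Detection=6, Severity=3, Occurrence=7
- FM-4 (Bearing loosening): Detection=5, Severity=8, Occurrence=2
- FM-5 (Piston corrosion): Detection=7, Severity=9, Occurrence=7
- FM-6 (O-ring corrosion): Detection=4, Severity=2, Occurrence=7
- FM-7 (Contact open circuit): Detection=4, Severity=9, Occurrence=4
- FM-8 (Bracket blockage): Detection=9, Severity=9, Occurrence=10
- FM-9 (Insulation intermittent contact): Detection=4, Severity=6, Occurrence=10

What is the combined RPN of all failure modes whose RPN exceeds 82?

RPN = Severity × Occurrence × Detection:
  FM-1: 4 × 5 × 6 = 120
  FM-2: 8 × 4 × 9 = 288
  FM-3: 3 × 7 × 6 = 126
  FM-4: 8 × 2 × 5 = 80
  FM-5: 9 × 7 × 7 = 441
  FM-6: 2 × 7 × 4 = 56
  FM-7: 9 × 4 × 4 = 144
  FM-8: 9 × 10 × 9 = 810
  FM-9: 6 × 10 × 4 = 240
RPN > 82: FM-1 (120), FM-2 (288), FM-3 (126), FM-5 (441), FM-7 (144), FM-8 (810), FM-9 (240).
Sum: 120 + 288 + 126 + 441 + 144 + 810 + 240 = 2169.

2169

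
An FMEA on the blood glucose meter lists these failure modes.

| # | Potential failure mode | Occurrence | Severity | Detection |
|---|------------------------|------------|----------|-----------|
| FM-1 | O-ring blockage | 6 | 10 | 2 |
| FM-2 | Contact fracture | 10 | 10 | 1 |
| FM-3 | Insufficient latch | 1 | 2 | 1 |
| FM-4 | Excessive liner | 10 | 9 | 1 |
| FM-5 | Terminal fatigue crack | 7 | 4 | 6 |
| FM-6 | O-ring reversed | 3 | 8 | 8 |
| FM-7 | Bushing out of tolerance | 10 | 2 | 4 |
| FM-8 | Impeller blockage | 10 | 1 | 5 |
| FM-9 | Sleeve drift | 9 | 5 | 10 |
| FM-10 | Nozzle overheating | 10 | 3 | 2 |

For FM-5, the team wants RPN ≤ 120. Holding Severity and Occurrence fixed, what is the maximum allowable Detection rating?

FM-5: S=4, O=7, D=6 → current RPN = 168.
Fixed product = 28. Need 28 × D ≤ 120, so D ≤ 120/28 = 4.29.
Maximum integer Detection rating = 4 (gives RPN 112; D=5 would give 140 > 120).

4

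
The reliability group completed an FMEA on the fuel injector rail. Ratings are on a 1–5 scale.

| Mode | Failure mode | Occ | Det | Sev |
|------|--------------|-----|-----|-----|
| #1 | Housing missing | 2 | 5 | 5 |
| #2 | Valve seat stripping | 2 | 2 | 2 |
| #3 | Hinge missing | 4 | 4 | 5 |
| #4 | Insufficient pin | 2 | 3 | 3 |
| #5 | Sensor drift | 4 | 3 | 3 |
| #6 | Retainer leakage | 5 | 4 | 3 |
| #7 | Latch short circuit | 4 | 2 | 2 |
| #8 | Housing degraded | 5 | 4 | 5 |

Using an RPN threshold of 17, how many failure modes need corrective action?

6

RPN = Severity × Occurrence × Detection:
  #1: 5 × 2 × 5 = 50
  #2: 2 × 2 × 2 = 8
  #3: 5 × 4 × 4 = 80
  #4: 3 × 2 × 3 = 18
  #5: 3 × 4 × 3 = 36
  #6: 3 × 5 × 4 = 60
  #7: 2 × 4 × 2 = 16
  #8: 5 × 5 × 4 = 100
Modes with RPN ≥ 17: #1 (50), #3 (80), #4 (18), #5 (36), #6 (60), #8 (100) → 6.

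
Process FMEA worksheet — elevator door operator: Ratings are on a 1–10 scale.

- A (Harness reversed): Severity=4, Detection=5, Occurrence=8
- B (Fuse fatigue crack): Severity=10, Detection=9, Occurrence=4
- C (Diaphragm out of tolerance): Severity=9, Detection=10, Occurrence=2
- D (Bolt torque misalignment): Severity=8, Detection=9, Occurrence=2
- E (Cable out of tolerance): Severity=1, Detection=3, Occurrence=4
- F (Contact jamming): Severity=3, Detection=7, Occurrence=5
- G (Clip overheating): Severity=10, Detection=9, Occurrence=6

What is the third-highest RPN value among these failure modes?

RPN = Severity × Occurrence × Detection:
  A: 4 × 8 × 5 = 160
  B: 10 × 4 × 9 = 360
  C: 9 × 2 × 10 = 180
  D: 8 × 2 × 9 = 144
  E: 1 × 4 × 3 = 12
  F: 3 × 5 × 7 = 105
  G: 10 × 6 × 9 = 540
Sorted descending: 540, 360, 180, 160, 144, 105, 12.
The third-highest RPN is 180 (C).

180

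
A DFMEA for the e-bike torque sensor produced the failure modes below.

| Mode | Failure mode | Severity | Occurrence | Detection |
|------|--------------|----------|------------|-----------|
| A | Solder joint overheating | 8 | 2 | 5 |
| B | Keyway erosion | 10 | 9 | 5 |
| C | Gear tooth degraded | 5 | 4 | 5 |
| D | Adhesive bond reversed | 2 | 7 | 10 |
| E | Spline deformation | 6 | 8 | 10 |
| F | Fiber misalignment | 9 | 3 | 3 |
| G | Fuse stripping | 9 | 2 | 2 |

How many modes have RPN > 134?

RPN = Severity × Occurrence × Detection:
  A: 8 × 2 × 5 = 80
  B: 10 × 9 × 5 = 450
  C: 5 × 4 × 5 = 100
  D: 2 × 7 × 10 = 140
  E: 6 × 8 × 10 = 480
  F: 9 × 3 × 3 = 81
  G: 9 × 2 × 2 = 36
Modes with RPN > 134: B (450), D (140), E (480) → 3.

3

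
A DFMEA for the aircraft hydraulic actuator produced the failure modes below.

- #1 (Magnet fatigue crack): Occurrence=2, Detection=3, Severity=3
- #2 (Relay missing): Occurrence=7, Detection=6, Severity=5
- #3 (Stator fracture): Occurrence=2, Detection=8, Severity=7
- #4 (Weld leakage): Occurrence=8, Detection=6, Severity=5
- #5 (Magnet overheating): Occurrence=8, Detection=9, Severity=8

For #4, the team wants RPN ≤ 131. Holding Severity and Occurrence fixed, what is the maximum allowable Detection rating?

3

#4: S=5, O=8, D=6 → current RPN = 240.
Fixed product = 40. Need 40 × D ≤ 131, so D ≤ 131/40 = 3.27.
Maximum integer Detection rating = 3 (gives RPN 120; D=4 would give 160 > 131).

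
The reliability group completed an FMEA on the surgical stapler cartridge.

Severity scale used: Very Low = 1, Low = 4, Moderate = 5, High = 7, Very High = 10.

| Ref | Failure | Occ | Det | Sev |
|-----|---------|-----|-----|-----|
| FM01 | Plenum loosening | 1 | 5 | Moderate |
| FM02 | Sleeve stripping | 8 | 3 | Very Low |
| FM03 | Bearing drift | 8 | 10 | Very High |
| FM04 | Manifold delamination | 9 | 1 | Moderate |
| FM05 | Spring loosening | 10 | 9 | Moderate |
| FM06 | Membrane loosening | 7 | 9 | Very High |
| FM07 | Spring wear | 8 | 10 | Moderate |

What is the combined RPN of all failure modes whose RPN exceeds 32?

2325

RPN = Severity × Occurrence × Detection:
  FM01: 5 × 1 × 5 = 25
  FM02: 1 × 8 × 3 = 24
  FM03: 10 × 8 × 10 = 800
  FM04: 5 × 9 × 1 = 45
  FM05: 5 × 10 × 9 = 450
  FM06: 10 × 7 × 9 = 630
  FM07: 5 × 8 × 10 = 400
RPN > 32: FM03 (800), FM04 (45), FM05 (450), FM06 (630), FM07 (400).
Sum: 800 + 45 + 450 + 630 + 400 = 2325.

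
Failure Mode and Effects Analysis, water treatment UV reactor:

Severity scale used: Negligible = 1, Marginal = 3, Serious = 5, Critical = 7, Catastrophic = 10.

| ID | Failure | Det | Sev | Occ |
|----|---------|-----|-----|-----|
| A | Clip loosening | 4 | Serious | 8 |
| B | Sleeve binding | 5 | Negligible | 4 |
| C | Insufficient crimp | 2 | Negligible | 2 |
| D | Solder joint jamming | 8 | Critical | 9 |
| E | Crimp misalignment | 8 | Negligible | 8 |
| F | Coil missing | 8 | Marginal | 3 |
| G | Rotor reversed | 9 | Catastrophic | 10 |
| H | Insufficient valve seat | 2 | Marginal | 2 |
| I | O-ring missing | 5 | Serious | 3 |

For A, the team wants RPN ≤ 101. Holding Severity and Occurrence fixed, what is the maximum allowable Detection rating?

2

A: S=5, O=8, D=4 → current RPN = 160.
Fixed product = 40. Need 40 × D ≤ 101, so D ≤ 101/40 = 2.52.
Maximum integer Detection rating = 2 (gives RPN 80; D=3 would give 120 > 101).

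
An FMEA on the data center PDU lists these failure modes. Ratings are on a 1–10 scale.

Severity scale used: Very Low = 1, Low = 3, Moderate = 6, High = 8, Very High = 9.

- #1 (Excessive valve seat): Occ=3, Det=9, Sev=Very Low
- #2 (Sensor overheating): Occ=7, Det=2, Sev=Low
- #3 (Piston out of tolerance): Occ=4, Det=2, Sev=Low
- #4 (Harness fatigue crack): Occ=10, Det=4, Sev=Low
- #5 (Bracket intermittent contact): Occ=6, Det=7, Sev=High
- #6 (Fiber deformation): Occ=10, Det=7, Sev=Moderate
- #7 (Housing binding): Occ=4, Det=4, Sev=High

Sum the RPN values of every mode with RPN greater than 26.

RPN = Severity × Occurrence × Detection:
  #1: 1 × 3 × 9 = 27
  #2: 3 × 7 × 2 = 42
  #3: 3 × 4 × 2 = 24
  #4: 3 × 10 × 4 = 120
  #5: 8 × 6 × 7 = 336
  #6: 6 × 10 × 7 = 420
  #7: 8 × 4 × 4 = 128
RPN > 26: #1 (27), #2 (42), #4 (120), #5 (336), #6 (420), #7 (128).
Sum: 27 + 42 + 120 + 336 + 420 + 128 = 1073.

1073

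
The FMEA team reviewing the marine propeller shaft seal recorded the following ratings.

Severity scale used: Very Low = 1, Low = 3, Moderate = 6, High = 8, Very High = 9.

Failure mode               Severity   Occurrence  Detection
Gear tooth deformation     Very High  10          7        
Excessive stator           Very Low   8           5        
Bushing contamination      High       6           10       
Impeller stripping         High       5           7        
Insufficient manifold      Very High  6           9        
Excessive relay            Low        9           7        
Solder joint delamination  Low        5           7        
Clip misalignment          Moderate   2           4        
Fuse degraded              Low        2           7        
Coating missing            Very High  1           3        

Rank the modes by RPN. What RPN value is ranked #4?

280

RPN = Severity × Occurrence × Detection:
  Gear tooth deformation: 9 × 10 × 7 = 630
  Excessive stator: 1 × 8 × 5 = 40
  Bushing contamination: 8 × 6 × 10 = 480
  Impeller stripping: 8 × 5 × 7 = 280
  Insufficient manifold: 9 × 6 × 9 = 486
  Excessive relay: 3 × 9 × 7 = 189
  Solder joint delamination: 3 × 5 × 7 = 105
  Clip misalignment: 6 × 2 × 4 = 48
  Fuse degraded: 3 × 2 × 7 = 42
  Coating missing: 9 × 1 × 3 = 27
Sorted descending: 630, 486, 480, 280, 189, 105, 48, 42, 40, 27.
The fourth-highest RPN is 280 (Impeller stripping).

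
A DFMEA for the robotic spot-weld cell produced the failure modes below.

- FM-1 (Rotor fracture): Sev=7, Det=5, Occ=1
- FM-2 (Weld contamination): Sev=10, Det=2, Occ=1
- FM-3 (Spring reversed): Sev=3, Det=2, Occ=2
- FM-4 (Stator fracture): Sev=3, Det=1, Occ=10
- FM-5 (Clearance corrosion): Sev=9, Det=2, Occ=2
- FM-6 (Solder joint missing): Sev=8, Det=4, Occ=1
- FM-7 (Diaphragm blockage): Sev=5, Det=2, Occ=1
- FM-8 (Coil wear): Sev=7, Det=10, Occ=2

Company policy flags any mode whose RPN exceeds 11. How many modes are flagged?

RPN = Severity × Occurrence × Detection:
  FM-1: 7 × 1 × 5 = 35
  FM-2: 10 × 1 × 2 = 20
  FM-3: 3 × 2 × 2 = 12
  FM-4: 3 × 10 × 1 = 30
  FM-5: 9 × 2 × 2 = 36
  FM-6: 8 × 1 × 4 = 32
  FM-7: 5 × 1 × 2 = 10
  FM-8: 7 × 2 × 10 = 140
Modes with RPN > 11: FM-1 (35), FM-2 (20), FM-3 (12), FM-4 (30), FM-5 (36), FM-6 (32), FM-8 (140) → 7.

7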